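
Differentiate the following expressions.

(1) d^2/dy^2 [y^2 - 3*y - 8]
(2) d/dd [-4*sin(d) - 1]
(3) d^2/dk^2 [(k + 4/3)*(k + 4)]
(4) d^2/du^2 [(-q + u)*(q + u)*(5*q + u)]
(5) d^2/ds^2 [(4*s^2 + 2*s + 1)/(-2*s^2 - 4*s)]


(1) = 2
(2) = -4*cos(d)
(3) = 2
(4) = 10*q + 6*u
(5) = (6*s^3 - 3*s^2 - 6*s - 4)/(s^3*(s^3 + 6*s^2 + 12*s + 8))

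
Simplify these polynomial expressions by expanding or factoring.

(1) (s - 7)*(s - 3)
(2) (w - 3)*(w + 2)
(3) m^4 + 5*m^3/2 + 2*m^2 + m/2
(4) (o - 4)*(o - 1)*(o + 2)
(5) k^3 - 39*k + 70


(1) = s^2 - 10*s + 21
(2) = w^2 - w - 6
(3) = m*(m + 1/2)*(m + 1)^2
(4) = o^3 - 3*o^2 - 6*o + 8
(5) = (k - 5)*(k - 2)*(k + 7)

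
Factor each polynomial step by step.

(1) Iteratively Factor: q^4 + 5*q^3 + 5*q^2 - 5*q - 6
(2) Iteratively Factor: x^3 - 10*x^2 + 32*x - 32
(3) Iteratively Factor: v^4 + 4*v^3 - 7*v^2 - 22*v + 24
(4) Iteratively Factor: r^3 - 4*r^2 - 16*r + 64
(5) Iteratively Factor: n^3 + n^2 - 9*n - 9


(1) = (q - 1)*(q^3 + 6*q^2 + 11*q + 6) = (q - 1)*(q + 1)*(q^2 + 5*q + 6) = (q - 1)*(q + 1)*(q + 3)*(q + 2)
(2) = (x - 4)*(x^2 - 6*x + 8) = (x - 4)^2*(x - 2)
(3) = (v + 4)*(v^3 - 7*v + 6) = (v - 2)*(v + 4)*(v^2 + 2*v - 3) = (v - 2)*(v + 3)*(v + 4)*(v - 1)
(4) = (r - 4)*(r^2 - 16) = (r - 4)^2*(r + 4)
(5) = (n + 3)*(n^2 - 2*n - 3) = (n - 3)*(n + 3)*(n + 1)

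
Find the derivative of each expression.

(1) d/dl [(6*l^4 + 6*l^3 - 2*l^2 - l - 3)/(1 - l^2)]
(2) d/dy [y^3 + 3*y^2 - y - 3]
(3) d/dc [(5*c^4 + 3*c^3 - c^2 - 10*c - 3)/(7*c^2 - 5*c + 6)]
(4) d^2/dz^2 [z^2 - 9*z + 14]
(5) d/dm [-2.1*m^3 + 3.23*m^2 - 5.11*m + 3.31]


(1) = (-12*l^5 - 6*l^4 + 24*l^3 + 17*l^2 - 10*l - 1)/(l^4 - 2*l^2 + 1)
(2) = 3*y^2 + 6*y - 1
(3) = (70*c^5 - 54*c^4 + 90*c^3 + 129*c^2 + 30*c - 75)/(49*c^4 - 70*c^3 + 109*c^2 - 60*c + 36)
(4) = 2
(5) = -6.3*m^2 + 6.46*m - 5.11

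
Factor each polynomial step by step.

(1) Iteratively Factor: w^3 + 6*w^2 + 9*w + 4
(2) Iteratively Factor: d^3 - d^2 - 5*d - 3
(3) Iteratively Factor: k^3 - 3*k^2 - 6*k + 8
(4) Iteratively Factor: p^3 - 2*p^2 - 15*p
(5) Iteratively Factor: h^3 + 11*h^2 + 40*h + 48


(1) = (w + 1)*(w^2 + 5*w + 4) = (w + 1)^2*(w + 4)
(2) = (d - 3)*(d^2 + 2*d + 1) = (d - 3)*(d + 1)*(d + 1)
(3) = (k - 1)*(k^2 - 2*k - 8) = (k - 4)*(k - 1)*(k + 2)
(4) = (p - 5)*(p^2 + 3*p) = (p - 5)*(p + 3)*(p)
(5) = (h + 3)*(h^2 + 8*h + 16) = (h + 3)*(h + 4)*(h + 4)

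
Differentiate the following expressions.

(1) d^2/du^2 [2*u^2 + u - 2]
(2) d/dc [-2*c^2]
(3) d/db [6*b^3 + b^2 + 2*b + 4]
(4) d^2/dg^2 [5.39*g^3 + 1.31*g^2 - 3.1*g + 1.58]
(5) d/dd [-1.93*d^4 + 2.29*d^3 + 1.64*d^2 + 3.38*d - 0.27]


(1) = 4
(2) = -4*c
(3) = 18*b^2 + 2*b + 2
(4) = 32.34*g + 2.62
(5) = -7.72*d^3 + 6.87*d^2 + 3.28*d + 3.38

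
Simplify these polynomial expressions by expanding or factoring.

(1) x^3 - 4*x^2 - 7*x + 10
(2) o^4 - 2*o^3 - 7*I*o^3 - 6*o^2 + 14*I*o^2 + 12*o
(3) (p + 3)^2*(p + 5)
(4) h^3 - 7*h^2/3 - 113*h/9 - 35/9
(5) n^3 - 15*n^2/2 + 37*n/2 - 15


(1) = (x - 5)*(x - 1)*(x + 2)
(2) = o*(o - 2)*(o - 6*I)*(o - I)
(3) = p^3 + 11*p^2 + 39*p + 45
(4) = (h - 5)*(h + 1/3)*(h + 7/3)
(5) = (n - 3)*(n - 5/2)*(n - 2)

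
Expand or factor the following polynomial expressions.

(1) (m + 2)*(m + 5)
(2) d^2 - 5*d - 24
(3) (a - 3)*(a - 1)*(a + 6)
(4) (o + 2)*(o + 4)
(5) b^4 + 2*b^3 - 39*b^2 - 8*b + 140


(1) = m^2 + 7*m + 10
(2) = (d - 8)*(d + 3)
(3) = a^3 + 2*a^2 - 21*a + 18
(4) = o^2 + 6*o + 8
(5) = (b - 5)*(b - 2)*(b + 2)*(b + 7)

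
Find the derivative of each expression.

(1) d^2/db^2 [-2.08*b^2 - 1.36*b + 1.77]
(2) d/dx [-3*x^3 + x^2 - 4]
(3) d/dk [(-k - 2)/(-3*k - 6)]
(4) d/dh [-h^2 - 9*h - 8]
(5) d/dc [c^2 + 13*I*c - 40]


(1) = -4.16000000000000
(2) = x*(2 - 9*x)
(3) = 0
(4) = -2*h - 9
(5) = 2*c + 13*I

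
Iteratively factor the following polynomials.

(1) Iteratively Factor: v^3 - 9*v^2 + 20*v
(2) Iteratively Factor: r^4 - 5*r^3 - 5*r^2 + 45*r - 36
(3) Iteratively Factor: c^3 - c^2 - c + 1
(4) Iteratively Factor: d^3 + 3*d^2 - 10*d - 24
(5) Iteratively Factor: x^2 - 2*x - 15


(1) = (v - 4)*(v^2 - 5*v) = (v - 5)*(v - 4)*(v)
(2) = (r - 3)*(r^3 - 2*r^2 - 11*r + 12) = (r - 4)*(r - 3)*(r^2 + 2*r - 3) = (r - 4)*(r - 3)*(r + 3)*(r - 1)
(3) = (c - 1)*(c^2 - 1) = (c - 1)*(c + 1)*(c - 1)
(4) = (d + 4)*(d^2 - d - 6) = (d - 3)*(d + 4)*(d + 2)
(5) = (x - 5)*(x + 3)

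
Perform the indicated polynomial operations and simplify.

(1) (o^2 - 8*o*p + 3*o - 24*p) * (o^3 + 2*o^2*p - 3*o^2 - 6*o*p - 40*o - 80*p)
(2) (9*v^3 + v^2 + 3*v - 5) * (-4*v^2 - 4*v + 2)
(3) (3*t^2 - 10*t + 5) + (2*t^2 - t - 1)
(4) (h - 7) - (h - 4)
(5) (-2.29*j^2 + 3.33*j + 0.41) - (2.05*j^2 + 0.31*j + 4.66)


(1) = o^5 - 6*o^4*p - 16*o^3*p^2 - 49*o^3 + 294*o^2*p - 120*o^2 + 784*o*p^2 + 720*o*p + 1920*p^2
(2) = -36*v^5 - 40*v^4 + 2*v^3 + 10*v^2 + 26*v - 10
(3) = 5*t^2 - 11*t + 4
(4) = -3
(5) = -4.34*j^2 + 3.02*j - 4.25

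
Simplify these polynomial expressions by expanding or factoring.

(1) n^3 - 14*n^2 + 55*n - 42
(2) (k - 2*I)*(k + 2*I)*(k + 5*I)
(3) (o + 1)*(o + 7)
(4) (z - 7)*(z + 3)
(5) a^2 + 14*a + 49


(1) = (n - 7)*(n - 6)*(n - 1)
(2) = k^3 + 5*I*k^2 + 4*k + 20*I
(3) = o^2 + 8*o + 7
(4) = z^2 - 4*z - 21
(5) = (a + 7)^2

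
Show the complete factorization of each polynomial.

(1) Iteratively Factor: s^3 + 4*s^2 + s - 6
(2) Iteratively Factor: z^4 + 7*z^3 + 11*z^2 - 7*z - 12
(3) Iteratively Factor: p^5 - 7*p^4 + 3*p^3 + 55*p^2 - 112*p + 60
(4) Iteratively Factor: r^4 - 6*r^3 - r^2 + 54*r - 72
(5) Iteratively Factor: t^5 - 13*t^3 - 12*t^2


(1) = (s - 1)*(s^2 + 5*s + 6) = (s - 1)*(s + 3)*(s + 2)
(2) = (z + 4)*(z^3 + 3*z^2 - z - 3) = (z + 3)*(z + 4)*(z^2 - 1) = (z - 1)*(z + 3)*(z + 4)*(z + 1)
(3) = (p - 5)*(p^4 - 2*p^3 - 7*p^2 + 20*p - 12) = (p - 5)*(p - 2)*(p^3 - 7*p + 6) = (p - 5)*(p - 2)*(p + 3)*(p^2 - 3*p + 2) = (p - 5)*(p - 2)*(p - 1)*(p + 3)*(p - 2)
(4) = (r - 4)*(r^3 - 2*r^2 - 9*r + 18) = (r - 4)*(r - 2)*(r^2 - 9) = (r - 4)*(r - 3)*(r - 2)*(r + 3)
(5) = (t)*(t^4 - 13*t^2 - 12*t) = t^2*(t^3 - 13*t - 12) = t^2*(t + 1)*(t^2 - t - 12) = t^2*(t - 4)*(t + 1)*(t + 3)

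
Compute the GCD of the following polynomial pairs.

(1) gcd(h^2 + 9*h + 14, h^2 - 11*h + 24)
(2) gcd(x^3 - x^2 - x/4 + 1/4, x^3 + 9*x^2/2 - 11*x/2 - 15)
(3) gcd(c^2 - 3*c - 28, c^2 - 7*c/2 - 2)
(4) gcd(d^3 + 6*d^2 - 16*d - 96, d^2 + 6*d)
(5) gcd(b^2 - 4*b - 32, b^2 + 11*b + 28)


(1) = 1
(2) = 1
(3) = gcd((c - 7)*(c + 4), (c - 4)*(c + 1/2)) = 1
(4) = gcd((d - 4)*(d + 4)*(d + 6), d*(d + 6)) = d + 6
(5) = gcd((b - 8)*(b + 4), (b + 4)*(b + 7)) = b + 4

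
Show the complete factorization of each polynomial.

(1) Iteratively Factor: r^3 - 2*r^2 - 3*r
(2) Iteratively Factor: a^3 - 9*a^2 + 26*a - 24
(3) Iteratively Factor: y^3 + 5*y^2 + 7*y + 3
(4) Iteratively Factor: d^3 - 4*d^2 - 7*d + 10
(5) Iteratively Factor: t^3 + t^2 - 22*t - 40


(1) = (r + 1)*(r^2 - 3*r) = r*(r + 1)*(r - 3)
(2) = (a - 3)*(a^2 - 6*a + 8) = (a - 3)*(a - 2)*(a - 4)
(3) = (y + 1)*(y^2 + 4*y + 3) = (y + 1)^2*(y + 3)
(4) = (d - 1)*(d^2 - 3*d - 10) = (d - 5)*(d - 1)*(d + 2)
(5) = (t + 4)*(t^2 - 3*t - 10) = (t + 2)*(t + 4)*(t - 5)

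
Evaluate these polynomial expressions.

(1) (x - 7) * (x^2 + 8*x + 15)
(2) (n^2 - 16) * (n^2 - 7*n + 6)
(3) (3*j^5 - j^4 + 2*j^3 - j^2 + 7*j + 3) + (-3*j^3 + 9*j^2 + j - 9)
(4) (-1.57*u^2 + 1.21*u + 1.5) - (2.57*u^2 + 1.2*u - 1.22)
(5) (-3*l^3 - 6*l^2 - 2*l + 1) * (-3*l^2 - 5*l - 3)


(1) = x^3 + x^2 - 41*x - 105
(2) = n^4 - 7*n^3 - 10*n^2 + 112*n - 96
(3) = 3*j^5 - j^4 - j^3 + 8*j^2 + 8*j - 6
(4) = -4.14*u^2 + 0.01*u + 2.72
(5) = 9*l^5 + 33*l^4 + 45*l^3 + 25*l^2 + l - 3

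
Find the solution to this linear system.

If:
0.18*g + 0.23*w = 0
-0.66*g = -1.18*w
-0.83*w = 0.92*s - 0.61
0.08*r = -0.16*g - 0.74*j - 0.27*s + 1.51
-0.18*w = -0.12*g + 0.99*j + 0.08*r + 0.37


Then:
g = 0.00
j = -6.80
r = 79.57
s = 0.66
w = 0.00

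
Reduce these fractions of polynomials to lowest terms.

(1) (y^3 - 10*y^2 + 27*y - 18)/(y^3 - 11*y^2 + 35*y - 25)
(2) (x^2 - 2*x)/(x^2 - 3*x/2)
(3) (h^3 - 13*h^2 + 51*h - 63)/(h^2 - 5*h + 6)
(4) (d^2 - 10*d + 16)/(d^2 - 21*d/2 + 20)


(1) = (y^2 - 9*y + 18)/(y^2 - 10*y + 25)
(2) = (2*x - 4)/(2*x - 3)
(3) = (h^2 - 10*h + 21)/(h - 2)
(4) = (2*d - 4)/(2*d - 5)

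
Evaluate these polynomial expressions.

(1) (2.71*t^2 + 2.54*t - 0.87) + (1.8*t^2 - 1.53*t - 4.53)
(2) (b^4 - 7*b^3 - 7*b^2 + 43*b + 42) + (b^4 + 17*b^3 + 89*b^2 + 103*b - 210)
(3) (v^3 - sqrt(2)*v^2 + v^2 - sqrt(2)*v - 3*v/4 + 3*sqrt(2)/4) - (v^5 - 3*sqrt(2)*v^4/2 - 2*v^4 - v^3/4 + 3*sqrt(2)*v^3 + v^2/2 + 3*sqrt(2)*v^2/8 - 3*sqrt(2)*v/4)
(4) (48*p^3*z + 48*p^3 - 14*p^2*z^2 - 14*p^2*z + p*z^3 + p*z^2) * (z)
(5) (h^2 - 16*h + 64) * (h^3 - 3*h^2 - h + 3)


(1) = 4.51*t^2 + 1.01*t - 5.4
(2) = 2*b^4 + 10*b^3 + 82*b^2 + 146*b - 168
(3) = -v^5 + 2*v^4 + 3*sqrt(2)*v^4/2 - 3*sqrt(2)*v^3 + 5*v^3/4 - 11*sqrt(2)*v^2/8 + v^2/2 - 3*v/4 - sqrt(2)*v/4 + 3*sqrt(2)/4
(4) = 48*p^3*z^2 + 48*p^3*z - 14*p^2*z^3 - 14*p^2*z^2 + p*z^4 + p*z^3
(5) = h^5 - 19*h^4 + 111*h^3 - 173*h^2 - 112*h + 192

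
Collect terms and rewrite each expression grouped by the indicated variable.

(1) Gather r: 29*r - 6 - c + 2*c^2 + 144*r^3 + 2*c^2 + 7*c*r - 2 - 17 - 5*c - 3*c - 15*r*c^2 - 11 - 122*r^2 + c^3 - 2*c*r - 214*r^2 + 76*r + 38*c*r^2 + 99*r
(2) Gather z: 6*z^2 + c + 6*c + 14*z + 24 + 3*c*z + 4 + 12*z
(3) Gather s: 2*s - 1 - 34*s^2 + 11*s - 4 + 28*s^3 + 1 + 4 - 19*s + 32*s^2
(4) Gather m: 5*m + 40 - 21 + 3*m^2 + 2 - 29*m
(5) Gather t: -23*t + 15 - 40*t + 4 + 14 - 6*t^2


(1) = c^3 + 4*c^2 - 9*c + 144*r^3 + r^2*(38*c - 336) + r*(-15*c^2 + 5*c + 204) - 36
(2) = 7*c + 6*z^2 + z*(3*c + 26) + 28
(3) = 28*s^3 - 2*s^2 - 6*s
(4) = 3*m^2 - 24*m + 21
(5) = -6*t^2 - 63*t + 33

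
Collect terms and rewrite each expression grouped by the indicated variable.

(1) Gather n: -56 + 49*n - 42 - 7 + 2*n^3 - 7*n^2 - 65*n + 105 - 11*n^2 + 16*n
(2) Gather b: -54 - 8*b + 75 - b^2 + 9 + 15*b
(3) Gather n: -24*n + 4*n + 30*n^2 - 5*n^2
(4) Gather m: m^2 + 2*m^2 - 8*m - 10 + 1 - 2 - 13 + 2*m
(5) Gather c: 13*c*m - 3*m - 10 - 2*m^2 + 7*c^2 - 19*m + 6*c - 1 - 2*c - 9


(1) = 2*n^3 - 18*n^2
(2) = -b^2 + 7*b + 30
(3) = 25*n^2 - 20*n
(4) = 3*m^2 - 6*m - 24
(5) = 7*c^2 + c*(13*m + 4) - 2*m^2 - 22*m - 20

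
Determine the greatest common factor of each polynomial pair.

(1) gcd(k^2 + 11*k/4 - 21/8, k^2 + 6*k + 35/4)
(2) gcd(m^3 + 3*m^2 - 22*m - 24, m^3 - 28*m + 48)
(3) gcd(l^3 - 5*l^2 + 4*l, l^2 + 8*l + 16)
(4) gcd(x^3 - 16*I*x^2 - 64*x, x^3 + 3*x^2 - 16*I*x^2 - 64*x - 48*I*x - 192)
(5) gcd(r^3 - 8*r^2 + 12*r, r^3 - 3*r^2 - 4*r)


(1) = k + 7/2
(2) = m^2 + 2*m - 24
(3) = 1
(4) = gcd(x*(x - 8*I)^2, (x + 3)*(x - 8*I)^2) = x^2 - 16*I*x - 64
(5) = gcd(r*(r - 6)*(r - 2), r*(r - 4)*(r + 1)) = r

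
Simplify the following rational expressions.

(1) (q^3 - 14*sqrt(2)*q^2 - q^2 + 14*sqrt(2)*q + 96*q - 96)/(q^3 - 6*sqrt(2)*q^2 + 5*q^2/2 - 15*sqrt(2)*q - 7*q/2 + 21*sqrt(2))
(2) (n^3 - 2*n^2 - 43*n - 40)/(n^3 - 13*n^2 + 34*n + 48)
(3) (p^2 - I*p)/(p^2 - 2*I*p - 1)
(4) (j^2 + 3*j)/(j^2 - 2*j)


(1) = (2*q - 16*sqrt(2))/(2*q + 7)
(2) = (n + 5)/(n - 6)
(3) = p/(p - I)
(4) = (j + 3)/(j - 2)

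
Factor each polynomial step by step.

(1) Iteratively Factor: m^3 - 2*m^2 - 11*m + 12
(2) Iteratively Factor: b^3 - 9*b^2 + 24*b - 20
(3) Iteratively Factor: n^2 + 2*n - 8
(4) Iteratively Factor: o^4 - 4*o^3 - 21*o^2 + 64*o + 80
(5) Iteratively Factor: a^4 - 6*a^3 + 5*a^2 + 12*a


(1) = (m + 3)*(m^2 - 5*m + 4) = (m - 1)*(m + 3)*(m - 4)
(2) = (b - 2)*(b^2 - 7*b + 10) = (b - 5)*(b - 2)*(b - 2)
(3) = (n + 4)*(n - 2)
(4) = (o - 5)*(o^3 + o^2 - 16*o - 16) = (o - 5)*(o + 4)*(o^2 - 3*o - 4) = (o - 5)*(o - 4)*(o + 4)*(o + 1)
(5) = (a - 3)*(a^3 - 3*a^2 - 4*a) = (a - 4)*(a - 3)*(a^2 + a) = (a - 4)*(a - 3)*(a + 1)*(a)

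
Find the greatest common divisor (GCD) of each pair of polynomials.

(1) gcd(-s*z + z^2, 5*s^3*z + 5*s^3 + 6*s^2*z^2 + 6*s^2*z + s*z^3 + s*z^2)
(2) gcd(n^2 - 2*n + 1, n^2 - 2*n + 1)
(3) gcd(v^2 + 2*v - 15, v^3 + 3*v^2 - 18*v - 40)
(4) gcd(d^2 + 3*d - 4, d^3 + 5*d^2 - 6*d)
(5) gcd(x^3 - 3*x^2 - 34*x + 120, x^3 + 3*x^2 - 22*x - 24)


(1) = gcd(z*(-s + z), (s + z)*(5*s + z)*(s*z + s)) = 1
(2) = gcd((n - 1)^2, (n - 1)^2) = n^2 - 2*n + 1
(3) = gcd((v - 3)*(v + 5), (v - 4)*(v + 2)*(v + 5)) = v + 5
(4) = gcd((d - 1)*(d + 4), d*(d - 1)*(d + 6)) = d - 1
(5) = gcd((x - 5)*(x - 4)*(x + 6), (x - 4)*(x + 1)*(x + 6)) = x^2 + 2*x - 24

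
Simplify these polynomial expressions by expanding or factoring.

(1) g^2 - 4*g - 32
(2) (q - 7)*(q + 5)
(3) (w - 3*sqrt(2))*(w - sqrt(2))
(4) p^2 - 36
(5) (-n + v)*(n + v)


(1) = (g - 8)*(g + 4)
(2) = q^2 - 2*q - 35
(3) = w^2 - 4*sqrt(2)*w + 6
(4) = (p - 6)*(p + 6)
(5) = -n^2 + v^2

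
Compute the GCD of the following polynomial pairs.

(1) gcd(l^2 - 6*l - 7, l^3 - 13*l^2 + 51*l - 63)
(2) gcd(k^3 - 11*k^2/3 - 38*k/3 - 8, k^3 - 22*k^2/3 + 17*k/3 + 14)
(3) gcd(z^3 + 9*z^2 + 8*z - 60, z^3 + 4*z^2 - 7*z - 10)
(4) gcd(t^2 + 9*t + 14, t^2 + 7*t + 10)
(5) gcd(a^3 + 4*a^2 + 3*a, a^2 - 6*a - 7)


(1) = l - 7
(2) = gcd((k - 6)*(k + 1)*(k + 4/3), (k - 6)*(k - 7/3)*(k + 1)) = k^2 - 5*k - 6
(3) = z^2 + 3*z - 10
(4) = t + 2
(5) = a + 1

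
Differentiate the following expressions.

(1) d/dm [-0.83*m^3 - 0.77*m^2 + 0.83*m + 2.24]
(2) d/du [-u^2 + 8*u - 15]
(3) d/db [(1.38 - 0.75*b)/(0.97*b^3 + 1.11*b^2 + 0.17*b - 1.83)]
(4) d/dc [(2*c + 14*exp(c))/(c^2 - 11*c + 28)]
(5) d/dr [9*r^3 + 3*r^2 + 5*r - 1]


(1) = -2.49*m^2 - 1.54*m + 0.83
(2) = 8 - 2*u
(3) = (1.455*b^3 - 3.1833*b^2 - 3.0636*b + 1.1379)/(0.9409*b^6 + 2.1534*b^5 + 1.5619*b^4 - 3.1728*b^3 - 4.0337*b^2 - 0.6222*b + 3.3489)
(4) = 2*(-(c + 7*exp(c))*(2*c - 11) + (7*exp(c) + 1)*(c^2 - 11*c + 28))/(c^2 - 11*c + 28)^2
(5) = 27*r^2 + 6*r + 5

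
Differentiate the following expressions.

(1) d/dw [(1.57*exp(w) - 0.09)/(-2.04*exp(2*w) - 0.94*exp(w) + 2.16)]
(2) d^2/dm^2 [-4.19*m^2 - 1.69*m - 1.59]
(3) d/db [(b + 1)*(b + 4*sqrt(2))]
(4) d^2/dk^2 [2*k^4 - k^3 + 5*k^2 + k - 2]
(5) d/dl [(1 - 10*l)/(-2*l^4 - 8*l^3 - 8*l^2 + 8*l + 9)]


(1) = (3.2028*exp(2*w) - 0.3672*exp(w) + 3.3066)*exp(w)/(4.1616*exp(4*w) + 3.8352*exp(3*w) - 7.9292*exp(2*w) - 4.0608*exp(w) + 4.6656)
(2) = -8.38000000000000
(3) = 2*b + 1 + 4*sqrt(2)
(4) = 24*k^2 - 6*k + 10
(5) = 2*(-30*l^4 - 76*l^3 - 28*l^2 + 8*l - 49)/(4*l^8 + 32*l^7 + 96*l^6 + 96*l^5 - 100*l^4 - 272*l^3 - 80*l^2 + 144*l + 81)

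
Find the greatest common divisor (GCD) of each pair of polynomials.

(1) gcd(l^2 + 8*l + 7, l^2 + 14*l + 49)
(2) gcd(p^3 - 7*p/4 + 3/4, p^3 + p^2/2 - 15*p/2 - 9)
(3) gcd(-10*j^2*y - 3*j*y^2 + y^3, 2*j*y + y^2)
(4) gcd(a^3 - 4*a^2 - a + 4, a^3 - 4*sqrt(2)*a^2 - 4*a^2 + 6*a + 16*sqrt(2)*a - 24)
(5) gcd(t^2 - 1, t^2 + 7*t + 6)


(1) = l + 7
(2) = p + 3/2
(3) = gcd(y*(-5*j + y)*(2*j + y), y*(2*j + y)) = 2*j*y + y^2
(4) = a - 4
(5) = gcd((t - 1)*(t + 1), (t + 1)*(t + 6)) = t + 1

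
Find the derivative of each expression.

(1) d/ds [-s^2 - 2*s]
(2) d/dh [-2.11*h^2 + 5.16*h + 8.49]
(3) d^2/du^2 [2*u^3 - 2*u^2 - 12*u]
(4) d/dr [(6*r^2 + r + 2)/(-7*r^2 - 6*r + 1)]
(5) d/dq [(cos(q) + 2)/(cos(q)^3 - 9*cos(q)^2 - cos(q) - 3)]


(1) = -2*s - 2
(2) = 5.16 - 4.22*h
(3) = 12*u - 4
(4) = (-29*r^2 + 40*r + 13)/(49*r^4 + 84*r^3 + 22*r^2 - 12*r + 1)
(5) = (-69*cos(q) - 3*cos(2*q) + cos(3*q) - 1)*sin(q)/(2*(sin(q)^2*cos(q) - 9*sin(q)^2 + 12)^2)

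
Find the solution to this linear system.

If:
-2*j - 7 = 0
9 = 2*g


Then:
g = 9/2
j = -7/2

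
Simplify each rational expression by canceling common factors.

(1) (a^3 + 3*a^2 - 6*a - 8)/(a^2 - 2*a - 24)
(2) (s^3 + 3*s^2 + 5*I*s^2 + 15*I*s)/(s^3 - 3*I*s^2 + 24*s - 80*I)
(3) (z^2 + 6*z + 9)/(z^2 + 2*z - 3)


(1) = (a^2 - a - 2)/(a - 6)
(2) = (s^2 + 3*s)/(s^2 - 8*I*s - 16)
(3) = (z + 3)/(z - 1)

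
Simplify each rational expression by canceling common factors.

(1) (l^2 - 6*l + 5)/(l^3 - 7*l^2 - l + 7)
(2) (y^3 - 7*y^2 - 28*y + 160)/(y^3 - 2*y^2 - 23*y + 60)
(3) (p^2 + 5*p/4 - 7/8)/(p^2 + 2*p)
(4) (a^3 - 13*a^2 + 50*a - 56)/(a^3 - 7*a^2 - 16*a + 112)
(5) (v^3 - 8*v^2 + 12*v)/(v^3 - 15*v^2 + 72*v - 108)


(1) = (l - 5)/(l^2 - 6*l - 7)
(2) = (y - 8)/(y - 3)
(3) = (8*p^2 + 10*p - 7)/(8*p^2 + 16*p)
(4) = (a - 2)/(a + 4)
(5) = (v^2 - 2*v)/(v^2 - 9*v + 18)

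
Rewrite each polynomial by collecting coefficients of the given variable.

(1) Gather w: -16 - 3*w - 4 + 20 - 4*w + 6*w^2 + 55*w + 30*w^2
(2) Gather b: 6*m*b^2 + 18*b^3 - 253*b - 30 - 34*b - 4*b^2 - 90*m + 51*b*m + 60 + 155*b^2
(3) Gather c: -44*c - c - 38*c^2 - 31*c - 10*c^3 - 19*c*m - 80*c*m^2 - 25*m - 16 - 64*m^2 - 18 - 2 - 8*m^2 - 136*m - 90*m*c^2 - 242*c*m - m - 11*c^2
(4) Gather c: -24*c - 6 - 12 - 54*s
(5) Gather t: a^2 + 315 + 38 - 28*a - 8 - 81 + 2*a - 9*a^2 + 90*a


(1) = 36*w^2 + 48*w
(2) = 18*b^3 + b^2*(6*m + 151) + b*(51*m - 287) - 90*m + 30
(3) = -10*c^3 + c^2*(-90*m - 49) + c*(-80*m^2 - 261*m - 76) - 72*m^2 - 162*m - 36
(4) = -24*c - 54*s - 18
(5) = -8*a^2 + 64*a + 264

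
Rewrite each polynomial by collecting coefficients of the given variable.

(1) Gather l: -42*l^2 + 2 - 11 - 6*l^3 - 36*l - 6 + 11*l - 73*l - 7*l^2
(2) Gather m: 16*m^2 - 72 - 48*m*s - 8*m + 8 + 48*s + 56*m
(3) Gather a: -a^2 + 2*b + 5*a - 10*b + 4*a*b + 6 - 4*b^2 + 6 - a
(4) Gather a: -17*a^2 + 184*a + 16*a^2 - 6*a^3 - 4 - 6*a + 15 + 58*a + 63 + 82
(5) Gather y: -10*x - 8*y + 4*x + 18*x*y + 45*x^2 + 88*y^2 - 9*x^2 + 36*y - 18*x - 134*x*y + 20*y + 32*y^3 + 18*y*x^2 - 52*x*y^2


(1) = -6*l^3 - 49*l^2 - 98*l - 15
(2) = 16*m^2 + m*(48 - 48*s) + 48*s - 64
(3) = -a^2 + a*(4*b + 4) - 4*b^2 - 8*b + 12
(4) = -6*a^3 - a^2 + 236*a + 156
(5) = 36*x^2 - 24*x + 32*y^3 + y^2*(88 - 52*x) + y*(18*x^2 - 116*x + 48)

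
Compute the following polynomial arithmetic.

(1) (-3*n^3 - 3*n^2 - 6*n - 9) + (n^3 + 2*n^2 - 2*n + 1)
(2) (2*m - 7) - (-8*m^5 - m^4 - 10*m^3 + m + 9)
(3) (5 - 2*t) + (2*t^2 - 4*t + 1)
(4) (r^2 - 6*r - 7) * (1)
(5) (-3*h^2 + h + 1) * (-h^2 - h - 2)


(1) = -2*n^3 - n^2 - 8*n - 8
(2) = 8*m^5 + m^4 + 10*m^3 + m - 16
(3) = 2*t^2 - 6*t + 6
(4) = r^2 - 6*r - 7
(5) = 3*h^4 + 2*h^3 + 4*h^2 - 3*h - 2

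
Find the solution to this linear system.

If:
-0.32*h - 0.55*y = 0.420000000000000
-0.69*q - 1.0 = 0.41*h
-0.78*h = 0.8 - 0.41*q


Then:
h = -1.36
q = -0.64
y = 0.03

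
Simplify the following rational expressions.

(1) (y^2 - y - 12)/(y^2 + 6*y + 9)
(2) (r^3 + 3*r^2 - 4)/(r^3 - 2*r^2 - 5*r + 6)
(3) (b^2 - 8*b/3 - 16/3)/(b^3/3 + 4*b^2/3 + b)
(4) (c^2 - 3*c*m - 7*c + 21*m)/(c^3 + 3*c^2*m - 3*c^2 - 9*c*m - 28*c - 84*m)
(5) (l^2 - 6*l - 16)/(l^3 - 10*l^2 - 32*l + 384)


(1) = (y - 4)/(y + 3)
(2) = (r + 2)/(r - 3)
(3) = (3*b^2 - 8*b - 16)/(b^3 + 4*b^2 + 3*b)
(4) = (c - 3*m)/(c^2 + 3*c*m + 4*c + 12*m)
(5) = (l + 2)/(l^2 - 2*l - 48)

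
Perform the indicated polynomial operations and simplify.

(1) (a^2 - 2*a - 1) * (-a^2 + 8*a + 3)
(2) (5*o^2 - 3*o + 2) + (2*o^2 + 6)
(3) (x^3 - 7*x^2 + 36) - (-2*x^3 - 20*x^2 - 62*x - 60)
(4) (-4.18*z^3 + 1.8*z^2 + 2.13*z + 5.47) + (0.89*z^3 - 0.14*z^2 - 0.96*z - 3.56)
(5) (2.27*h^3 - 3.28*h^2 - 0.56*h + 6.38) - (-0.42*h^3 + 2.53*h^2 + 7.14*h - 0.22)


(1) = -a^4 + 10*a^3 - 12*a^2 - 14*a - 3
(2) = 7*o^2 - 3*o + 8
(3) = 3*x^3 + 13*x^2 + 62*x + 96
(4) = -3.29*z^3 + 1.66*z^2 + 1.17*z + 1.91
(5) = 2.69*h^3 - 5.81*h^2 - 7.7*h + 6.6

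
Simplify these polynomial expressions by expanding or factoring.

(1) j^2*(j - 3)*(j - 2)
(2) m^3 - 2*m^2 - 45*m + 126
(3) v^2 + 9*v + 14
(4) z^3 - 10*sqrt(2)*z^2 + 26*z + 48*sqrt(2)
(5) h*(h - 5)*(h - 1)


(1) = j^4 - 5*j^3 + 6*j^2
(2) = (m - 6)*(m - 3)*(m + 7)
(3) = (v + 2)*(v + 7)
(4) = (z - 8*sqrt(2))*(z - 3*sqrt(2))*(z + sqrt(2))
(5) = h^3 - 6*h^2 + 5*h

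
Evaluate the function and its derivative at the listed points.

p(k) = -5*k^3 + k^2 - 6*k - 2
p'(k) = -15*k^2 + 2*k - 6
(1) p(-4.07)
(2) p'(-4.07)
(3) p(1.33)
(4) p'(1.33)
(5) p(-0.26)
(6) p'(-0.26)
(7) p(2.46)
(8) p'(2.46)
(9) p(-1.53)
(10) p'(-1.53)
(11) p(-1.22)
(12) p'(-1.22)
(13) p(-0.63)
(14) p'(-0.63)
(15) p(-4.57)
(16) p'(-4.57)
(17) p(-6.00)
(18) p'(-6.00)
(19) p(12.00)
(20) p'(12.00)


(1) = 376.08
(2) = -262.61
(3) = -19.97
(4) = -29.87
(5) = -0.28
(6) = -7.53
(7) = -85.14
(8) = -91.85
(9) = 27.43
(10) = -44.17
(11) = 15.89
(12) = -30.77
(13) = 3.43
(14) = -13.21
(15) = 523.52
(16) = -328.41
(17) = 1150.00
(18) = -558.00
(19) = -8570.00
(20) = -2142.00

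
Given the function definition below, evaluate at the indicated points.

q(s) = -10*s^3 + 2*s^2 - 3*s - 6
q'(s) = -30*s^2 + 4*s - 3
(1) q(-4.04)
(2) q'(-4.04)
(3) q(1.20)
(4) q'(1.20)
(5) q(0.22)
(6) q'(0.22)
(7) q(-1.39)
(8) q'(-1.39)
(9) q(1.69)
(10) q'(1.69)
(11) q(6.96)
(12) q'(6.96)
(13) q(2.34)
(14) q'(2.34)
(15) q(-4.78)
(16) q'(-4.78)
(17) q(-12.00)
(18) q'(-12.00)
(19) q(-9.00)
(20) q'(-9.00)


(1) = 698.16
(2) = -508.81
(3) = -24.00
(4) = -41.40
(5) = -6.67
(6) = -3.57
(7) = 28.89
(8) = -66.52
(9) = -53.63
(10) = -81.92
(11) = -3301.53
(12) = -1428.41
(13) = -130.20
(14) = -157.91
(15) = 1146.19
(16) = -707.57
(17) = 17598.00
(18) = -4371.00
(19) = 7473.00
(20) = -2469.00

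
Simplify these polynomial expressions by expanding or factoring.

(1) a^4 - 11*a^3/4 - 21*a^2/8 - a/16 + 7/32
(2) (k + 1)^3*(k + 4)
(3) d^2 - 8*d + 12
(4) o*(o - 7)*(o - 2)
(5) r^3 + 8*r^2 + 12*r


(1) = (a - 7/2)*(a - 1/4)*(a + 1/2)^2
(2) = k^4 + 7*k^3 + 15*k^2 + 13*k + 4
(3) = (d - 6)*(d - 2)
(4) = o^3 - 9*o^2 + 14*o
(5) = r*(r + 2)*(r + 6)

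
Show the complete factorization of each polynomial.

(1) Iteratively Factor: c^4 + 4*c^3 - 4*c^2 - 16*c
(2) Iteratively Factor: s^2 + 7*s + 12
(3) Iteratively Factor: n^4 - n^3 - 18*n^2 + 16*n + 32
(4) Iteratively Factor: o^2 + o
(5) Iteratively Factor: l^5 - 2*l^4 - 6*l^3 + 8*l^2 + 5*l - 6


(1) = (c)*(c^3 + 4*c^2 - 4*c - 16) = c*(c - 2)*(c^2 + 6*c + 8) = c*(c - 2)*(c + 4)*(c + 2)
(2) = (s + 4)*(s + 3)
(3) = (n + 4)*(n^3 - 5*n^2 + 2*n + 8) = (n - 2)*(n + 4)*(n^2 - 3*n - 4) = (n - 2)*(n + 1)*(n + 4)*(n - 4)
(4) = (o)*(o + 1)
(5) = (l - 1)*(l^4 - l^3 - 7*l^2 + l + 6) = (l - 1)*(l + 1)*(l^3 - 2*l^2 - 5*l + 6) = (l - 1)^2*(l + 1)*(l^2 - l - 6) = (l - 1)^2*(l + 1)*(l + 2)*(l - 3)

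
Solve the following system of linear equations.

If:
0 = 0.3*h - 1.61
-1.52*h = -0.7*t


Then:
h = 5.37
t = 11.65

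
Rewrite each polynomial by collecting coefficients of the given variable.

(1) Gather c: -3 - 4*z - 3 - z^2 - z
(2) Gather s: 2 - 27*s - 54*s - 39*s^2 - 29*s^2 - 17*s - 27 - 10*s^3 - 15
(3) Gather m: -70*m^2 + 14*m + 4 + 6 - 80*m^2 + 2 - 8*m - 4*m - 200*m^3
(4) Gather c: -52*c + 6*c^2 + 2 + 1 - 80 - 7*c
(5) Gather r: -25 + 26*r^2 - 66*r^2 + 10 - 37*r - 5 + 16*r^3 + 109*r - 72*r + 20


(1) = -z^2 - 5*z - 6
(2) = -10*s^3 - 68*s^2 - 98*s - 40
(3) = -200*m^3 - 150*m^2 + 2*m + 12
(4) = 6*c^2 - 59*c - 77
(5) = 16*r^3 - 40*r^2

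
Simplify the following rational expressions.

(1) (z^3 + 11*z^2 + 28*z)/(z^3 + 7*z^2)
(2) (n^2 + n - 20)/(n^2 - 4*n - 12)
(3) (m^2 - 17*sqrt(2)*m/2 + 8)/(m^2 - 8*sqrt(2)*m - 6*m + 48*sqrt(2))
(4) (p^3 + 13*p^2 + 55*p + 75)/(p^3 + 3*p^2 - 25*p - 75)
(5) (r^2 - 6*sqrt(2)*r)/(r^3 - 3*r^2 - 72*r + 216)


(1) = (z + 4)/z
(2) = (n^2 + n - 20)/(n^2 - 4*n - 12)
(3) = (2*m - sqrt(2))/(2*m - 12)
(4) = (p + 5)/(p - 5)
(5) = r/(r^2 + r*(-3 + 6*sqrt(2)) - 18*sqrt(2))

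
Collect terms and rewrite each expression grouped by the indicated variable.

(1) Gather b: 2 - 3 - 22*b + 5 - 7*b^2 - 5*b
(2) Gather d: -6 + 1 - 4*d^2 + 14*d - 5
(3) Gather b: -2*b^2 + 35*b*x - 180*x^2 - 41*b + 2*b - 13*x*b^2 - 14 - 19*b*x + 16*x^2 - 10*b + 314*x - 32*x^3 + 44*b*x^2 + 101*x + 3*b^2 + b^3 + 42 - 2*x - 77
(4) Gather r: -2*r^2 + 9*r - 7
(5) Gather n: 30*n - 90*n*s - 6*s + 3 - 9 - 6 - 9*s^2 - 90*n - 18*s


(1) = -7*b^2 - 27*b + 4
(2) = -4*d^2 + 14*d - 10
(3) = b^3 + b^2*(1 - 13*x) + b*(44*x^2 + 16*x - 49) - 32*x^3 - 164*x^2 + 413*x - 49
(4) = -2*r^2 + 9*r - 7
(5) = n*(-90*s - 60) - 9*s^2 - 24*s - 12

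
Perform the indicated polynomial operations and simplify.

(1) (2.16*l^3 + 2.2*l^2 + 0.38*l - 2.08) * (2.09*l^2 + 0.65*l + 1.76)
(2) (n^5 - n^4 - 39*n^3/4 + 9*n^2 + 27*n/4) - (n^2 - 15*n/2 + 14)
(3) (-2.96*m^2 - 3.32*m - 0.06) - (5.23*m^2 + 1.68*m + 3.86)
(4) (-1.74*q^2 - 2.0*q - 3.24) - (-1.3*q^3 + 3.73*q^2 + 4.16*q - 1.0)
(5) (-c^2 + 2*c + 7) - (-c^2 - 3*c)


(1) = 4.5144*l^5 + 6.002*l^4 + 6.0258*l^3 - 0.2282*l^2 - 0.6832*l - 3.6608
(2) = n^5 - n^4 - 39*n^3/4 + 8*n^2 + 57*n/4 - 14
(3) = -8.19*m^2 - 5.0*m - 3.92
(4) = 1.3*q^3 - 5.47*q^2 - 6.16*q - 2.24
(5) = 5*c + 7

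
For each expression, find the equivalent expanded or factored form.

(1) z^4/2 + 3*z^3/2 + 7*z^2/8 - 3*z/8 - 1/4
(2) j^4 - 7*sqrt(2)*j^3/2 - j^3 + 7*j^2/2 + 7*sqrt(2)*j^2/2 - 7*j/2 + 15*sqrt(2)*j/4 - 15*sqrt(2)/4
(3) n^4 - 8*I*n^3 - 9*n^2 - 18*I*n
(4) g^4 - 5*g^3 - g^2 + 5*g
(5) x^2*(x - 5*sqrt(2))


(1) = (z/2 + 1)*(z - 1/2)*(z + 1/2)*(z + 1)
(2) = (j - 1)*(j - 5*sqrt(2)/2)*(j - 3*sqrt(2)/2)*(j + sqrt(2)/2)
(3) = n*(n - 6*I)*(n - 3*I)*(n + I)
(4) = g*(g - 5)*(g - 1)*(g + 1)
(5) = x^3 - 5*sqrt(2)*x^2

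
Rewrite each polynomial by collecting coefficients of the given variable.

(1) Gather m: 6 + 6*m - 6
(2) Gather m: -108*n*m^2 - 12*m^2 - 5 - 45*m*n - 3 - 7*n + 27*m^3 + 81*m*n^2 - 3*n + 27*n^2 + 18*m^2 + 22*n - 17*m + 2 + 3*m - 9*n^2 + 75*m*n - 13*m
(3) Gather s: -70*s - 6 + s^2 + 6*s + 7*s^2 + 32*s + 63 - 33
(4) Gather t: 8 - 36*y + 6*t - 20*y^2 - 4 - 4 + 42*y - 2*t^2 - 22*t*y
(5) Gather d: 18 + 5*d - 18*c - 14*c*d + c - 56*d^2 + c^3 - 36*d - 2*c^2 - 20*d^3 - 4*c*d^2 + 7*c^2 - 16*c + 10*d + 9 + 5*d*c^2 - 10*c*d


(1) = 6*m
(2) = 27*m^3 + m^2*(6 - 108*n) + m*(81*n^2 + 30*n - 27) + 18*n^2 + 12*n - 6
(3) = 8*s^2 - 32*s + 24
(4) = -2*t^2 + t*(6 - 22*y) - 20*y^2 + 6*y
(5) = c^3 + 5*c^2 - 33*c - 20*d^3 + d^2*(-4*c - 56) + d*(5*c^2 - 24*c - 21) + 27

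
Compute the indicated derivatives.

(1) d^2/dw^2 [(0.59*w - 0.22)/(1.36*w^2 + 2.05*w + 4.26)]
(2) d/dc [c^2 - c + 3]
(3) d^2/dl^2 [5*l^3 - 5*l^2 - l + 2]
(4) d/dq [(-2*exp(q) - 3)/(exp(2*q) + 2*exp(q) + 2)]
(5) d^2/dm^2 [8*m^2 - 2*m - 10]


(1) = ((0.59*w - 0.22)*(2.72*w + 2.05)*(5.44*w + 4.1) - (4.8144*w + 1.8206)*(1.36*w^2 + 2.05*w + 4.26))/(1.36*w^2 + 2.05*w + 4.26)^3
(2) = 2*c - 1
(3) = 30*l - 10
(4) = 2*((exp(q) + 1)*(2*exp(q) + 3) - exp(2*q) - 2*exp(q) - 2)*exp(q)/(exp(2*q) + 2*exp(q) + 2)^2
(5) = 16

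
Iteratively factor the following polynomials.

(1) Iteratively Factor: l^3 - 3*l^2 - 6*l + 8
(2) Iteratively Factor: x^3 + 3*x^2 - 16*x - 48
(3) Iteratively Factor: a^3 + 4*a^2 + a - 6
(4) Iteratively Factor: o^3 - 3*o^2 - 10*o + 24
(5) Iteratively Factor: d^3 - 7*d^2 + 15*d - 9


(1) = (l - 1)*(l^2 - 2*l - 8) = (l - 4)*(l - 1)*(l + 2)
(2) = (x + 4)*(x^2 - x - 12) = (x + 3)*(x + 4)*(x - 4)
(3) = (a - 1)*(a^2 + 5*a + 6) = (a - 1)*(a + 2)*(a + 3)
(4) = (o - 4)*(o^2 + o - 6) = (o - 4)*(o - 2)*(o + 3)
(5) = (d - 3)*(d^2 - 4*d + 3) = (d - 3)*(d - 1)*(d - 3)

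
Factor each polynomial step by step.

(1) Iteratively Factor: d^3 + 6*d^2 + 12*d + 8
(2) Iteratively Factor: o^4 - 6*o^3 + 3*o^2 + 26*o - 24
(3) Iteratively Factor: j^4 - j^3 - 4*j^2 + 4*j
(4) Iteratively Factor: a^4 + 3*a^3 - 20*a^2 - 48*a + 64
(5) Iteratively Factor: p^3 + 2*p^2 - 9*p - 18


(1) = (d + 2)*(d^2 + 4*d + 4) = (d + 2)^2*(d + 2)
(2) = (o - 1)*(o^3 - 5*o^2 - 2*o + 24) = (o - 4)*(o - 1)*(o^2 - o - 6) = (o - 4)*(o - 3)*(o - 1)*(o + 2)
(3) = (j + 2)*(j^3 - 3*j^2 + 2*j) = j*(j + 2)*(j^2 - 3*j + 2) = j*(j - 1)*(j + 2)*(j - 2)
(4) = (a - 4)*(a^3 + 7*a^2 + 8*a - 16) = (a - 4)*(a - 1)*(a^2 + 8*a + 16) = (a - 4)*(a - 1)*(a + 4)*(a + 4)
(5) = (p + 2)*(p^2 - 9) = (p - 3)*(p + 2)*(p + 3)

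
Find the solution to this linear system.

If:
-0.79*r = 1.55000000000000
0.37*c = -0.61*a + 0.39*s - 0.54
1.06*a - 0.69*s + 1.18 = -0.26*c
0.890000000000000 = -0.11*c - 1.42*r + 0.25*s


Then:
a = -6.01
c = 0.86
r = -1.96
s = -7.20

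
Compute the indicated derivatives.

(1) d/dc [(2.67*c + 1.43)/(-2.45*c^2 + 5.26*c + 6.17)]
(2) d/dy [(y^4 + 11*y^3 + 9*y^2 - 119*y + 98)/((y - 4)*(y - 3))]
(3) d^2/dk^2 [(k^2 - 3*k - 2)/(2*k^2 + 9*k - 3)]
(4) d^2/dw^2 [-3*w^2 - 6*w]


(1) = (6.5415*c^2 + 7.007*c + 8.9521)/(6.0025*c^4 - 25.774*c^3 - 2.5654*c^2 + 64.9084*c + 38.0689)
(2) = 2*(y^5 - 5*y^4 - 53*y^3 + 226*y^2 + 10*y - 371)/(y^4 - 14*y^3 + 73*y^2 - 168*y + 144)
(3) = 12*(-5*k^3 - k^2 - 27*k - 41)/(8*k^6 + 108*k^5 + 450*k^4 + 405*k^3 - 675*k^2 + 243*k - 27)
(4) = -6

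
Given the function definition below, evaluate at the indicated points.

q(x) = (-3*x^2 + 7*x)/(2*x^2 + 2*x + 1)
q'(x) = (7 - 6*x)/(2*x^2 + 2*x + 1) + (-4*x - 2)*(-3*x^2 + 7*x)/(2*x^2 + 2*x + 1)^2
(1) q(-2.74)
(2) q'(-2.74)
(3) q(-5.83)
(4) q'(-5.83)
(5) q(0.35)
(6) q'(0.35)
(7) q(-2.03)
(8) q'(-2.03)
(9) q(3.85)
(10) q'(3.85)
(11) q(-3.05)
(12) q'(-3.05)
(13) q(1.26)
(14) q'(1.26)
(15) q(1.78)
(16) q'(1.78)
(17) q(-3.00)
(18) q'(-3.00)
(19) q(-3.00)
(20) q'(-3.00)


(1) = -3.96
(2) = -1.14
(3) = -2.49
(4) = -0.19
(5) = 1.07
(6) = 0.65
(7) = -5.13
(8) = -2.36
(9) = -0.46
(10) = -0.21
(11) = -3.65
(12) = -0.88
(13) = 0.61
(14) = -0.72
(15) = 0.27
(16) = -0.56
(17) = -3.69
(18) = -0.92
(19) = -3.69
(20) = -0.92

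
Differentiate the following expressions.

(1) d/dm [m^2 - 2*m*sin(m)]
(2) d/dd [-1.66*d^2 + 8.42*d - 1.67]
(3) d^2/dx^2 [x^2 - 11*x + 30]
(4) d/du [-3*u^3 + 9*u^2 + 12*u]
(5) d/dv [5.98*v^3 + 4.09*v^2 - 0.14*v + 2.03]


(1) = -2*m*cos(m) + 2*m - 2*sin(m)
(2) = 8.42 - 3.32*d
(3) = 2
(4) = -9*u^2 + 18*u + 12
(5) = 17.94*v^2 + 8.18*v - 0.14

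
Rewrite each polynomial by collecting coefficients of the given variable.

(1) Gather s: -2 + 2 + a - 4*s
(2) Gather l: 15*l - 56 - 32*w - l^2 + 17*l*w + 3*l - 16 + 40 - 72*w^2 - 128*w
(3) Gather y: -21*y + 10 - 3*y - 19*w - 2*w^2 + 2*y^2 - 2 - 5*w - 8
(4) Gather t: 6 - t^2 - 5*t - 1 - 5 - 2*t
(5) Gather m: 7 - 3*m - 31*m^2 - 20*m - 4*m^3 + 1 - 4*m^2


(1) = a - 4*s
(2) = -l^2 + l*(17*w + 18) - 72*w^2 - 160*w - 32
(3) = -2*w^2 - 24*w + 2*y^2 - 24*y
(4) = -t^2 - 7*t
(5) = -4*m^3 - 35*m^2 - 23*m + 8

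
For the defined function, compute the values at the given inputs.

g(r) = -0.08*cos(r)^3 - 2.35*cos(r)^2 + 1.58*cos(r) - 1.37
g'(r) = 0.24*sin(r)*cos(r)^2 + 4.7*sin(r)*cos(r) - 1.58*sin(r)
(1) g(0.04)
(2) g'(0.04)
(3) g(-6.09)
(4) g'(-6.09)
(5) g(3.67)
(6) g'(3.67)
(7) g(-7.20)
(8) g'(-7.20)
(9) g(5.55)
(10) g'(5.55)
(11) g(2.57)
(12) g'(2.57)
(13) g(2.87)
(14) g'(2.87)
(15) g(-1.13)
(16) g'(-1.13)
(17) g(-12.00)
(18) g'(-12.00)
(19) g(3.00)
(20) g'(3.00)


(1) = -2.22
(2) = 0.13
(3) = -2.16
(4) = 0.63
(5) = -4.44
(6) = 2.75
(7) = -1.30
(8) = -1.09
(9) = -1.53
(10) = -1.37
(11) = -4.31
(12) = -2.90
(13) = -5.00
(14) = -1.58
(15) = -1.13
(16) = -0.42
(17) = -1.76
(18) = 1.37
(19) = -5.16
(20) = -0.85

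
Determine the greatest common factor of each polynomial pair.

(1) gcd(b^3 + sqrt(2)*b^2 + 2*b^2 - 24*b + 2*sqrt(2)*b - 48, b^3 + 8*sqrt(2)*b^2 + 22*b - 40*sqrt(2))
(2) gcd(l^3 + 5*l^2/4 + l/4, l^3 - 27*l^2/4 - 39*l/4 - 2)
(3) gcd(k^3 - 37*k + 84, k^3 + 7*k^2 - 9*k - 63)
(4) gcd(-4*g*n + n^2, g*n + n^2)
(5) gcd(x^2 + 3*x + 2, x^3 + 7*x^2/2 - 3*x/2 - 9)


(1) = gcd((b + 2)*(b - 3*sqrt(2))*(b + 4*sqrt(2)), (b - sqrt(2))*(b + 4*sqrt(2))*(b + 5*sqrt(2))) = b + 4*sqrt(2)
(2) = gcd(l*(l + 1/4)*(l + 1), (l - 8)*(l + 1/4)*(l + 1)) = l^2 + 5*l/4 + 1/4
(3) = gcd((k - 4)*(k - 3)*(k + 7), (k - 3)*(k + 3)*(k + 7)) = k^2 + 4*k - 21
(4) = gcd(n*(-4*g + n), n*(g + n)) = n
(5) = gcd((x + 1)*(x + 2), (x - 3/2)*(x + 2)*(x + 3)) = x + 2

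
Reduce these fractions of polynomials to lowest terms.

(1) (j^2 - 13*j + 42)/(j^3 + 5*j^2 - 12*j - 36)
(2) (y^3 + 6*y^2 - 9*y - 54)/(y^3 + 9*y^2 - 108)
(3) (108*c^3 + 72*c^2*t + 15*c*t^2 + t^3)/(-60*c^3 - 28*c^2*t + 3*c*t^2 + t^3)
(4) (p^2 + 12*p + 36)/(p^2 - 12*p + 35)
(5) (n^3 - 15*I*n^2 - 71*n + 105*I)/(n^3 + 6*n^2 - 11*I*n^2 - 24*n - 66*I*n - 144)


(1) = (j^2 - 13*j + 42)/(j^3 + 5*j^2 - 12*j - 36)
(2) = (y + 3)/(y + 6)
(3) = (18*c^2 + 9*c*t + t^2)/(-10*c^2 - 3*c*t + t^2)
(4) = (p^2 + 12*p + 36)/(p^2 - 12*p + 35)
(5) = (n^2 - 12*I*n - 35)/(n^2 + n*(6 - 8*I) - 48*I)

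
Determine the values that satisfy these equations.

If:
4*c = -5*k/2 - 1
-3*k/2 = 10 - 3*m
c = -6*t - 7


Then:
c = -6*t - 7
k = 48*t/5 + 54/5
m = 24*t/5 + 131/15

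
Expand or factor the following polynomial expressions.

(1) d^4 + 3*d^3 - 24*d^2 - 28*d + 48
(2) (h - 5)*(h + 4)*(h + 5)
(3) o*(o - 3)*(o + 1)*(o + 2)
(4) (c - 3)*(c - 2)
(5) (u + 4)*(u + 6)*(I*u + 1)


(1) = (d - 4)*(d - 1)*(d + 2)*(d + 6)
(2) = h^3 + 4*h^2 - 25*h - 100
(3) = o^4 - 7*o^2 - 6*o
(4) = c^2 - 5*c + 6
(5) = I*u^3 + u^2 + 10*I*u^2 + 10*u + 24*I*u + 24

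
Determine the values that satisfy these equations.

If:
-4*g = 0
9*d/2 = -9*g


Then:
d = 0
g = 0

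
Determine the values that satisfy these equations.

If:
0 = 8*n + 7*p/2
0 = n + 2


Then:
n = -2
p = 32/7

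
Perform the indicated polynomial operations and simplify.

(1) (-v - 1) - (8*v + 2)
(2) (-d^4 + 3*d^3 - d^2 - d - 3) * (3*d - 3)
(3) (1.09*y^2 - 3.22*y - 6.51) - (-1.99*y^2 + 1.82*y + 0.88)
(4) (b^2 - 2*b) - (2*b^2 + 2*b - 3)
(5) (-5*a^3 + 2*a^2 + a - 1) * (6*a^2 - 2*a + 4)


(1) = -9*v - 3
(2) = -3*d^5 + 12*d^4 - 12*d^3 - 6*d + 9
(3) = 3.08*y^2 - 5.04*y - 7.39
(4) = -b^2 - 4*b + 3
(5) = -30*a^5 + 22*a^4 - 18*a^3 + 6*a - 4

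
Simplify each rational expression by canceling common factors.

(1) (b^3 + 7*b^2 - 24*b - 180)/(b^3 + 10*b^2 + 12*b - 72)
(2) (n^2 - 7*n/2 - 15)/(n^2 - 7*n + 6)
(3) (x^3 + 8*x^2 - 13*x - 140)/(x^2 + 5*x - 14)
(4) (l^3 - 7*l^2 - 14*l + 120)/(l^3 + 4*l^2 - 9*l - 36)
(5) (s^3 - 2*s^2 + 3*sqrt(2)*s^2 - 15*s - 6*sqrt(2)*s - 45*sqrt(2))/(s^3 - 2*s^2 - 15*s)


(1) = (b - 5)/(b - 2)
(2) = (2*n + 5)/(2*n - 2)
(3) = (x^2 + x - 20)/(x - 2)
(4) = (l^2 - 11*l + 30)/(l^2 - 9)
(5) = (s + 3*sqrt(2))/s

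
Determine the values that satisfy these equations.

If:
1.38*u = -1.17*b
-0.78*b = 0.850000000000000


Then:
b = -1.09
u = 0.92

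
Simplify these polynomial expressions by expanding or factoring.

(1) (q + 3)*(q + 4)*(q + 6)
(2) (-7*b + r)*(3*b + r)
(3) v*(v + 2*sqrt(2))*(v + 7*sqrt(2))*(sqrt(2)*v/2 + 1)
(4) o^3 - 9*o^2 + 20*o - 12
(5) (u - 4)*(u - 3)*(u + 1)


(1) = q^3 + 13*q^2 + 54*q + 72
(2) = -21*b^2 - 4*b*r + r^2
(3) = sqrt(2)*v^4/2 + 10*v^3 + 23*sqrt(2)*v^2 + 28*v
(4) = (o - 6)*(o - 2)*(o - 1)
(5) = u^3 - 6*u^2 + 5*u + 12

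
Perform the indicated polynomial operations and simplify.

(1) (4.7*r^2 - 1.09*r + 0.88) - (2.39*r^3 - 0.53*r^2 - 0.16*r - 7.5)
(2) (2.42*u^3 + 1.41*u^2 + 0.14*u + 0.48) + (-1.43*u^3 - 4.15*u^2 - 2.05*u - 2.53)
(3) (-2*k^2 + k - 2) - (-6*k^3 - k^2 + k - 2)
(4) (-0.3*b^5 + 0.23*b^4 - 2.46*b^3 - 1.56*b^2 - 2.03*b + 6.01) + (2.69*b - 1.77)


(1) = -2.39*r^3 + 5.23*r^2 - 0.93*r + 8.38
(2) = 0.99*u^3 - 2.74*u^2 - 1.91*u - 2.05
(3) = 6*k^3 - k^2
(4) = -0.3*b^5 + 0.23*b^4 - 2.46*b^3 - 1.56*b^2 + 0.66*b + 4.24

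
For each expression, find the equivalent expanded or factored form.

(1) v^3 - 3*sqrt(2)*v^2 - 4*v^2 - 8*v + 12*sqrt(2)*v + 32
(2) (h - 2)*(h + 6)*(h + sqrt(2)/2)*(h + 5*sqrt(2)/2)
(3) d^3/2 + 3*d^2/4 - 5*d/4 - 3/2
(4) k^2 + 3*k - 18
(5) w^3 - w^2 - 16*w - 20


(1) = (v - 4)*(v - 4*sqrt(2))*(v + sqrt(2))
(2) = h^4 + 4*h^3 + 3*sqrt(2)*h^3 - 19*h^2/2 + 12*sqrt(2)*h^2 - 36*sqrt(2)*h + 10*h - 30
(3) = (d/2 + 1)*(d - 3/2)*(d + 1)
(4) = (k - 3)*(k + 6)
(5) = (w - 5)*(w + 2)^2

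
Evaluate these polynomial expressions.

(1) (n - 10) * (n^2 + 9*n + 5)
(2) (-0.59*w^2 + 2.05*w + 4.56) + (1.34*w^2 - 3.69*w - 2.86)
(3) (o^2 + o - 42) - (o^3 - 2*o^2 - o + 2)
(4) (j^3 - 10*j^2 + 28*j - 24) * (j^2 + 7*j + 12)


(1) = n^3 - n^2 - 85*n - 50
(2) = 0.75*w^2 - 1.64*w + 1.7
(3) = -o^3 + 3*o^2 + 2*o - 44
(4) = j^5 - 3*j^4 - 30*j^3 + 52*j^2 + 168*j - 288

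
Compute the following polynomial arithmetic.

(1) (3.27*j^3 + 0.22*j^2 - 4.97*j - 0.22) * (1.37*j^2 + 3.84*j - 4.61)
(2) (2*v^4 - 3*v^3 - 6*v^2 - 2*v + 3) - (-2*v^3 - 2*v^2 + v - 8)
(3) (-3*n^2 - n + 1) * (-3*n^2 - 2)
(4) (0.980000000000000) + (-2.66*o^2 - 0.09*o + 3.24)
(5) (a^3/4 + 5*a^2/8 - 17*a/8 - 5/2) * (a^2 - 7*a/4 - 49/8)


(1) = 4.4799*j^5 + 12.8582*j^4 - 21.0388*j^3 - 20.4004*j^2 + 22.0669*j + 1.0142
(2) = 2*v^4 - v^3 - 4*v^2 - 3*v + 11
(3) = 9*n^4 + 3*n^3 + 3*n^2 + 2*n - 2
(4) = -2.66*o^2 - 0.09*o + 4.22
(5) = a^5/4 + 3*a^4/16 - 19*a^3/4 - 167*a^2/64 + 1113*a/64 + 245/16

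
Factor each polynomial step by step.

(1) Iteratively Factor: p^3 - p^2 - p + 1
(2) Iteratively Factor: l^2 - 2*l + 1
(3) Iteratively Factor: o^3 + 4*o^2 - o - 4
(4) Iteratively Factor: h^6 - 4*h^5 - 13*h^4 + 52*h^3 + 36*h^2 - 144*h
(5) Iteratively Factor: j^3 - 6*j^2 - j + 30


(1) = (p - 1)*(p^2 - 1) = (p - 1)^2*(p + 1)
(2) = (l - 1)*(l - 1)
(3) = (o - 1)*(o^2 + 5*o + 4) = (o - 1)*(o + 1)*(o + 4)
(4) = (h - 3)*(h^5 - h^4 - 16*h^3 + 4*h^2 + 48*h) = (h - 3)*(h + 2)*(h^4 - 3*h^3 - 10*h^2 + 24*h) = (h - 4)*(h - 3)*(h + 2)*(h^3 + h^2 - 6*h) = (h - 4)*(h - 3)*(h - 2)*(h + 2)*(h^2 + 3*h) = (h - 4)*(h - 3)*(h - 2)*(h + 2)*(h + 3)*(h)
(5) = (j + 2)*(j^2 - 8*j + 15) = (j - 3)*(j + 2)*(j - 5)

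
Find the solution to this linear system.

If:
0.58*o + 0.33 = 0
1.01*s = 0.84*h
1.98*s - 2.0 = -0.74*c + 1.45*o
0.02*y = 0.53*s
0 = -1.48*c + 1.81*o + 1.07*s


Then:
c = -0.21
h = 0.81
o = -0.57
s = 0.67
y = 17.81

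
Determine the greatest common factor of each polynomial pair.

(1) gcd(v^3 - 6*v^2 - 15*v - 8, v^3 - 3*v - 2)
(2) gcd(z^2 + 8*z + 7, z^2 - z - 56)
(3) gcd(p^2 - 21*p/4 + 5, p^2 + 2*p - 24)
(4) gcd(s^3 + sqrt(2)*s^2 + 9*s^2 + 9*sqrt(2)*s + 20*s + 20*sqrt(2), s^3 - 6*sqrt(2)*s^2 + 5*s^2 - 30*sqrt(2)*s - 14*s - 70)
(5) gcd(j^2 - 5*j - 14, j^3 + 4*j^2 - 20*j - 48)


(1) = gcd((v - 8)*(v + 1)^2, (v - 2)*(v + 1)^2) = v^2 + 2*v + 1
(2) = z + 7
(3) = gcd((p - 4)*(p - 5/4), (p - 4)*(p + 6)) = p - 4
(4) = gcd((s + 4)*(s + 5)*(s + sqrt(2)), (s + 5)*(s - 7*sqrt(2))*(s + sqrt(2))) = s^2 + s*(sqrt(2) + 5) + 5*sqrt(2)
(5) = j + 2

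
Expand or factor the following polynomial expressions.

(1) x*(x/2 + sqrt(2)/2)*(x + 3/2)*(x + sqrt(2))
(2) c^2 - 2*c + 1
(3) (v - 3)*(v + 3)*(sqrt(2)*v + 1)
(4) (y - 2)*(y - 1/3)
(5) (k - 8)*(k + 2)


(1) = x^4/2 + 3*x^3/4 + sqrt(2)*x^3 + x^2 + 3*sqrt(2)*x^2/2 + 3*x/2
(2) = (c - 1)^2
(3) = sqrt(2)*v^3 + v^2 - 9*sqrt(2)*v - 9
(4) = y^2 - 7*y/3 + 2/3
(5) = k^2 - 6*k - 16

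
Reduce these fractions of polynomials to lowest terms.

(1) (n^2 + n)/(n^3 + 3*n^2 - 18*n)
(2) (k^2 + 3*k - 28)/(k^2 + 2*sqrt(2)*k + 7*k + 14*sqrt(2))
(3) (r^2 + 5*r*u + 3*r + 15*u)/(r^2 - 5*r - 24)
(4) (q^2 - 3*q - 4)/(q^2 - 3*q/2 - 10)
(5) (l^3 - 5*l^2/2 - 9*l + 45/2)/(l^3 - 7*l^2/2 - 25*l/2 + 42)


(1) = (n + 1)/(n^2 + 3*n - 18)
(2) = (k - 4)/(k + 2*sqrt(2))
(3) = (r + 5*u)/(r - 8)
(4) = (2*q + 2)/(2*q + 5)
(5) = (2*l^2 + l - 15)/(2*l^2 - l - 28)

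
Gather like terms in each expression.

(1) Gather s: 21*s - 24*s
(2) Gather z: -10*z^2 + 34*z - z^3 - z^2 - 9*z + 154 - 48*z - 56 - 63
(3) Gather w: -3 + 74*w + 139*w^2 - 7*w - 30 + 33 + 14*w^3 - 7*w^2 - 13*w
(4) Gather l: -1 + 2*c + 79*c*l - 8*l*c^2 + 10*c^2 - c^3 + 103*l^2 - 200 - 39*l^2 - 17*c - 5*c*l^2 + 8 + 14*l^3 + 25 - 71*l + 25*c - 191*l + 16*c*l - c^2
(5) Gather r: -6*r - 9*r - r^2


(1) = -3*s
(2) = -z^3 - 11*z^2 - 23*z + 35
(3) = 14*w^3 + 132*w^2 + 54*w
(4) = -c^3 + 9*c^2 + 10*c + 14*l^3 + l^2*(64 - 5*c) + l*(-8*c^2 + 95*c - 262) - 168
(5) = -r^2 - 15*r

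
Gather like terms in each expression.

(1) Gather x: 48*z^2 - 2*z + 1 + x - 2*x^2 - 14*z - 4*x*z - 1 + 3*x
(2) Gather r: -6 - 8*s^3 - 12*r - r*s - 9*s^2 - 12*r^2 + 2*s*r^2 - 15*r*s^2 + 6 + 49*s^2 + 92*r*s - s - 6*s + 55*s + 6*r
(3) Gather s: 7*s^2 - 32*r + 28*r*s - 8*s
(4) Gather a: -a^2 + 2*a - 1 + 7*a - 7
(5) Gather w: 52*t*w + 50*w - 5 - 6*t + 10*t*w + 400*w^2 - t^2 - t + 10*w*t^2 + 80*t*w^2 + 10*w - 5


(1) = -2*x^2 + x*(4 - 4*z) + 48*z^2 - 16*z
(2) = r^2*(2*s - 12) + r*(-15*s^2 + 91*s - 6) - 8*s^3 + 40*s^2 + 48*s
(3) = -32*r + 7*s^2 + s*(28*r - 8)
(4) = -a^2 + 9*a - 8
(5) = -t^2 - 7*t + w^2*(80*t + 400) + w*(10*t^2 + 62*t + 60) - 10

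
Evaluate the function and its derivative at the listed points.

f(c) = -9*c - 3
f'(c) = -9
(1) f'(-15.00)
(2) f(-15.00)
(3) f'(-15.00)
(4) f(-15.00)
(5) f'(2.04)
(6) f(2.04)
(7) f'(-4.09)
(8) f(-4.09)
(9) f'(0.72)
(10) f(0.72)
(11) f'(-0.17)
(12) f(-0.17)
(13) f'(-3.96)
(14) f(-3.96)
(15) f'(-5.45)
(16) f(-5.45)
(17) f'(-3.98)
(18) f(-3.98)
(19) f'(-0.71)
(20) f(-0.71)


(1) = -9.00
(2) = 132.00
(3) = -9.00
(4) = 132.00
(5) = -9.00
(6) = -21.36
(7) = -9.00
(8) = 33.81
(9) = -9.00
(10) = -9.48
(11) = -9.00
(12) = -1.47
(13) = -9.00
(14) = 32.64
(15) = -9.00
(16) = 46.05
(17) = -9.00
(18) = 32.82
(19) = -9.00
(20) = 3.39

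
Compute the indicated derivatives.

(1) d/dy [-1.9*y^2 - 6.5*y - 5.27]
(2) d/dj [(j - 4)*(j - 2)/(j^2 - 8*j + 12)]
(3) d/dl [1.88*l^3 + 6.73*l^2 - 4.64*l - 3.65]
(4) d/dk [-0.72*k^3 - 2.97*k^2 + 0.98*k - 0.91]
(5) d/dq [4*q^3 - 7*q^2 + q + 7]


(1) = -3.8*y - 6.5
(2) = -2/(j^2 - 12*j + 36)
(3) = 5.64*l^2 + 13.46*l - 4.64
(4) = -2.16*k^2 - 5.94*k + 0.98
(5) = 12*q^2 - 14*q + 1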